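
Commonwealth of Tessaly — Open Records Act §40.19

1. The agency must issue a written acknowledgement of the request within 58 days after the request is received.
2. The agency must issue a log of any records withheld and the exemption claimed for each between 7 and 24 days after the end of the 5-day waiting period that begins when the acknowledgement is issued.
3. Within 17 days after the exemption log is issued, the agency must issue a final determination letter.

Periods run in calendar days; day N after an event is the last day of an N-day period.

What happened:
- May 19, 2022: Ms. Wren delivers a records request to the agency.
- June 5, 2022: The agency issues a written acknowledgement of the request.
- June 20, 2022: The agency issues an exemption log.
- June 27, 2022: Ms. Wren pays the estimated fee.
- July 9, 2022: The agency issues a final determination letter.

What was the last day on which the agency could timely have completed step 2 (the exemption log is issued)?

The acknowledgement is issued on June 5, 2022; the 5-day waiting period therefore ends June 10, 2022, and step 2 runs from that date. The window is 7–24 days after June 10, 2022; it closes on July 4, 2022.

July 4, 2022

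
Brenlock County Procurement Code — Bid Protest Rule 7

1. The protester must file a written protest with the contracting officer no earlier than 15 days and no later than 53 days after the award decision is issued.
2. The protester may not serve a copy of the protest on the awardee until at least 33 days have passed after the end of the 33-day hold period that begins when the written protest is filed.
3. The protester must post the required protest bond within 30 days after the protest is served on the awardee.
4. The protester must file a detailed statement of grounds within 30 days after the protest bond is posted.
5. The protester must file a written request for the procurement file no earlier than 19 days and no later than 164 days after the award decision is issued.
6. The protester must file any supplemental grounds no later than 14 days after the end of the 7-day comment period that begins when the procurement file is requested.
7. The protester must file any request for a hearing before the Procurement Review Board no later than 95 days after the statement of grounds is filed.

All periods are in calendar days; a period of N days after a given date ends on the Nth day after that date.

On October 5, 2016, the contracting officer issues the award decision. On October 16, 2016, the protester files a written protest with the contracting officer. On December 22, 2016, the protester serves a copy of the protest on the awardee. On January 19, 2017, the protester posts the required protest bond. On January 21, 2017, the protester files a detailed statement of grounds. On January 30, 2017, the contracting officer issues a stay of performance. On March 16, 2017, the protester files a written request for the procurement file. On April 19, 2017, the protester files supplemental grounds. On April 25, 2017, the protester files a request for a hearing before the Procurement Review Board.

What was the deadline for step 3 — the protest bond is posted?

Step 3 runs from December 22, 2016, when the protest is served on the awardee. 30 days after December 22, 2016 is January 21, 2017.

January 21, 2017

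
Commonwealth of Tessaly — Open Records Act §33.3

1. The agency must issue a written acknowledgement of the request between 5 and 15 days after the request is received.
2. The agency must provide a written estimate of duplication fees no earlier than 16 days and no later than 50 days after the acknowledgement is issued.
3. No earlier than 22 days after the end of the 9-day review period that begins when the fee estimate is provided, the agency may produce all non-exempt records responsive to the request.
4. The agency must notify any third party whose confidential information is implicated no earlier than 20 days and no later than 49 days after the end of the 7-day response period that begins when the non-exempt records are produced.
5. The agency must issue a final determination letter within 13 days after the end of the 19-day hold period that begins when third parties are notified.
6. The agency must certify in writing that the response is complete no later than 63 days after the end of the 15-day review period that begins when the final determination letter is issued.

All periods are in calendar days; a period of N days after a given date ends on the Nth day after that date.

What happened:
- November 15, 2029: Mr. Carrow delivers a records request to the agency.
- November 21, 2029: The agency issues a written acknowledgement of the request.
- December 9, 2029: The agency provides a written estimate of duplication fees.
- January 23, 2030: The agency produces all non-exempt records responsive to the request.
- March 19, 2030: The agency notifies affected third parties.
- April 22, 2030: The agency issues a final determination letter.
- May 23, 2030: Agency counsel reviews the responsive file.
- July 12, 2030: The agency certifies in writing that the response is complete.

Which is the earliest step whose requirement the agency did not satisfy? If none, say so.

Step 5

Step 1 — 5 and 15 days from November 15, 2029 (when the request is received) are November 20, 2029 and November 30, 2029 respectively; November 21, 2029 falls inside that range.
Step 2 — 16 and 50 days from November 21, 2029 (when the acknowledgement is issued) are December 7, 2029 and January 10, 2030 respectively; done December 9, 2029, which is between those dates.
Step 3 — must wait 22 days from December 18, 2029 (end of the 9-day review period, which began when the fee estimate is provided on December 9, 2029), so not before January 9, 2030; done January 23, 2030 — permitted.
Step 4 — 20 and 49 days from January 30, 2030 (end of the 7-day response period, which began when the non-exempt records are produced on January 23, 2030) are February 19, 2030 and March 20, 2030 respectively; done March 19, 2030 — within the window.
Step 5 — counting 13 days from April 7, 2030 (end of the 19-day hold period, which began when third parties are notified on March 19, 2030) gives a deadline of April 20, 2030; April 22, 2030 misses that deadline by 2 days.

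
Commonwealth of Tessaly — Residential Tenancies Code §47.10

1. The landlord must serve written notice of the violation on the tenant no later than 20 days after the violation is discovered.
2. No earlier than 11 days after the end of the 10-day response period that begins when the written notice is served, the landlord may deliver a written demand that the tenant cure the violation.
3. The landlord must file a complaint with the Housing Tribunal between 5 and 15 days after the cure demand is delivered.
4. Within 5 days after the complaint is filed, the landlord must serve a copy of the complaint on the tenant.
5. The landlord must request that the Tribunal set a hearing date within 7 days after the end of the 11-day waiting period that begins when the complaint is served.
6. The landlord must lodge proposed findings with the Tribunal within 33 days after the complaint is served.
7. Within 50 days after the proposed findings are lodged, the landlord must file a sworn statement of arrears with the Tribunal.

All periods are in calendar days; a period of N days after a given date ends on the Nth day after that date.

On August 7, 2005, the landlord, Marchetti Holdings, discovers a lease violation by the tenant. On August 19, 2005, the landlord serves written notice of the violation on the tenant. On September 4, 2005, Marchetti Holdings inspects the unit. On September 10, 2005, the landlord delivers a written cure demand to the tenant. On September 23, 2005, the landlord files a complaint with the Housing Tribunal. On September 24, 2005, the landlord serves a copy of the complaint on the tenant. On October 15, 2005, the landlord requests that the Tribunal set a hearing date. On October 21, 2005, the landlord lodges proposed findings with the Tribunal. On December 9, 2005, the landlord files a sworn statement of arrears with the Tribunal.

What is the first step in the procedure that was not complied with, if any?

Step 5

Step 1: 20 days after August 7, 2005 (when the violation is discovered) is August 27, 2005; completed August 19, 2005, before the deadline.
Step 2: the earliest permitted date is 11 days after August 29, 2005 (end of the 10-day response period, which began when the written notice is served on August 19, 2005), i.e. September 9, 2005; September 10, 2005 is on or after that date.
Step 3: the window is 5–15 days after September 10, 2005 (when the cure demand is delivered), so September 15, 2005 through September 25, 2005; done September 23, 2005 — within the window.
Step 4: 5 days after September 23, 2005 (when the complaint is filed) is September 28, 2005; completed September 24, 2005, before the deadline.
Step 5: 7 days after October 5, 2005 (end of the 11-day waiting period, which began when the complaint is served on September 24, 2005) is October 12, 2005; October 15, 2005 misses that deadline by 3 days.
No need to go further; step 5 was not satisfied.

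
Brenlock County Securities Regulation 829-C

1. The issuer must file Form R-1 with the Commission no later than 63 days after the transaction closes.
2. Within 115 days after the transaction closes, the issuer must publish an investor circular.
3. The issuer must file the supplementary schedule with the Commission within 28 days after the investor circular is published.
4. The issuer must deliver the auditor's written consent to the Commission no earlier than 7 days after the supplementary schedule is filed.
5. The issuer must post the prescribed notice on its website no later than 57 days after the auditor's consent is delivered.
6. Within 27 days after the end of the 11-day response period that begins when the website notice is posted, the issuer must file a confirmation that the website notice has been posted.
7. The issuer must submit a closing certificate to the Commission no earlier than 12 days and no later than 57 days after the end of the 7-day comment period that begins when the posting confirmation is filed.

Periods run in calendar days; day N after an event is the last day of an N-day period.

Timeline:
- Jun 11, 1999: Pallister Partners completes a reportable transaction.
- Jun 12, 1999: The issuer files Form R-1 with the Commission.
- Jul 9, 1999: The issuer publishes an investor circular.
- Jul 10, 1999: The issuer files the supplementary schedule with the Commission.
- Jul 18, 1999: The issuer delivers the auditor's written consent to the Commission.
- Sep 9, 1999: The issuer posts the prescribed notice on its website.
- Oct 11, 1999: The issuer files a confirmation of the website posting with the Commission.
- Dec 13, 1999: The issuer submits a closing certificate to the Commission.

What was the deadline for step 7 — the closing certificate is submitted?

The posting confirmation is filed on Oct 11, 1999; the 7-day comment period therefore ends Oct 18, 1999, and step 7 runs from that date. The window is 12–57 days after Oct 18, 1999; it closes on Dec 14, 1999.

Dec 14, 1999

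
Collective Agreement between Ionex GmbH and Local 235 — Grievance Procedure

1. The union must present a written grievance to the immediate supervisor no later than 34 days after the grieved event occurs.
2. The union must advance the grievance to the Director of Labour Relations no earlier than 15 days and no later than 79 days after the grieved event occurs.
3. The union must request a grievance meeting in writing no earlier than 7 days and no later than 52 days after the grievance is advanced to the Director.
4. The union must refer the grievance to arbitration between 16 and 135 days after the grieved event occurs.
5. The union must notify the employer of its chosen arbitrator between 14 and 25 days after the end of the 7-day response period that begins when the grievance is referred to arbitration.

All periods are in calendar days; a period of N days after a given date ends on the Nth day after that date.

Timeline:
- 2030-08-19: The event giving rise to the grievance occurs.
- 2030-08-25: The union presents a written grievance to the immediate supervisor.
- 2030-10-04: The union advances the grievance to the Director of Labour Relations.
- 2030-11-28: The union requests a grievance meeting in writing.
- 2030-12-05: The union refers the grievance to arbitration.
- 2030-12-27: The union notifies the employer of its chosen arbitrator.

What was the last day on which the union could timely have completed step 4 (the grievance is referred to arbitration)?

2031-01-01

Step 4 runs from 2030-08-19, when the grieved event occurs. The window is 16–135 days after 2030-08-19; it closes on 2031-01-01.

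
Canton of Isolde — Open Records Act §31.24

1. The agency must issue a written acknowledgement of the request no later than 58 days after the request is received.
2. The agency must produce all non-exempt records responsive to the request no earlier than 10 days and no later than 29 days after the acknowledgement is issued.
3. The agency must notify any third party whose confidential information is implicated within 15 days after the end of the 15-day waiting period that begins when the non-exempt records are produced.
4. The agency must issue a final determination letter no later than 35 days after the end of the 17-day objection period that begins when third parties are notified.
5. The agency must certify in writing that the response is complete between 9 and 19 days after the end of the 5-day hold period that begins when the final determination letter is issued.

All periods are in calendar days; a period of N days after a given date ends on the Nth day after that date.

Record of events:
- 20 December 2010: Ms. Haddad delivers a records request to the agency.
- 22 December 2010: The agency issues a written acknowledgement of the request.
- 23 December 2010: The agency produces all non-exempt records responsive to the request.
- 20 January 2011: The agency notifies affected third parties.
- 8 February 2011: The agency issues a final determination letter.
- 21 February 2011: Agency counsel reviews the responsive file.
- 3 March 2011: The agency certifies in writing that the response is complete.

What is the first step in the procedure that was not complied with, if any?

(1) due by 20 December 2010 + 58 days = 16 February 2011; 22 December 2010 is within that limit.
(2) the permitted window runs from 22 December 2010 + 10 = 1 January 2011 to 22 December 2010 + 29 = 20 January 2011; 23 December 2010 is 9 days too early.

Step 2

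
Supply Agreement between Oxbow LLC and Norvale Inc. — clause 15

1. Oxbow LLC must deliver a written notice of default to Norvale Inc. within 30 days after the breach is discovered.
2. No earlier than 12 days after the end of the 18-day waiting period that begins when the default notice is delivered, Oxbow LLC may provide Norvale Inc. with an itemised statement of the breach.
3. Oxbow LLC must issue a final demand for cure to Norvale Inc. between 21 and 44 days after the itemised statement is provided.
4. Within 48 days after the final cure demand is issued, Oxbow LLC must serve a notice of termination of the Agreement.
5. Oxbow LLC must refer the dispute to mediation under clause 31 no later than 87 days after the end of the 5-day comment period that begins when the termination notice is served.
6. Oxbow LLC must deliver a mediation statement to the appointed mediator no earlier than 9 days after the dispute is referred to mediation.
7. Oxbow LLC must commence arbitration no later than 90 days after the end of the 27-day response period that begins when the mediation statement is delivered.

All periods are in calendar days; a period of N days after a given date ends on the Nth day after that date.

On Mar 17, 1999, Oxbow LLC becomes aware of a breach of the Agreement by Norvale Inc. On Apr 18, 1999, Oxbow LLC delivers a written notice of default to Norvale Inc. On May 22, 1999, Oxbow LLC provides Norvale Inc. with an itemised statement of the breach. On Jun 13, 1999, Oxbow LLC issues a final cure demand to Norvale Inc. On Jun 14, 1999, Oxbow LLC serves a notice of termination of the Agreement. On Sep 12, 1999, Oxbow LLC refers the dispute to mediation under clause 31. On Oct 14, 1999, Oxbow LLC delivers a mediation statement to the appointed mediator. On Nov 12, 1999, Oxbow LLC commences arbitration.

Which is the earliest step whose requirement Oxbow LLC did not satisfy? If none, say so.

Step 1 — counting 30 days from Mar 17, 1999 (when the breach is discovered) gives a deadline of Apr 16, 1999; Apr 18, 1999 misses that deadline by 2 days.

Step 1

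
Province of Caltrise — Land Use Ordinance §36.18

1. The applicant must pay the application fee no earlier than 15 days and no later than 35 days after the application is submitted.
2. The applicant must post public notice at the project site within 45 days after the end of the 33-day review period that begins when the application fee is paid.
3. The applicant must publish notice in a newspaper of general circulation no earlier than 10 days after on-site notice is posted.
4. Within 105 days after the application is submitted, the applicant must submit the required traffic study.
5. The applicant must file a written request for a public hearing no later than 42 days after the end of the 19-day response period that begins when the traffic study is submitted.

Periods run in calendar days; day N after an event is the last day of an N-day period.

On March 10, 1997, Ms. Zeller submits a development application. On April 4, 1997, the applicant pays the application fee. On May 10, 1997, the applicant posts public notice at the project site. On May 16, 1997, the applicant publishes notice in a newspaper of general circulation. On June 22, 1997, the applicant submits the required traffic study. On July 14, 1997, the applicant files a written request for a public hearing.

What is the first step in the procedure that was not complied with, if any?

Step 3

Step 1: the window is 15–35 days after March 10, 1997 (when the application is submitted), so March 25, 1997 through April 14, 1997; done April 4, 1997, which is between those dates.
Step 2: 45 days after May 7, 1997 (end of the 33-day review period, which began when the application fee is paid on April 4, 1997) is June 21, 1997; completed May 10, 1997, before the deadline.
Step 3: the earliest permitted date is 10 days after May 10, 1997 (when on-site notice is posted), i.e. May 20, 1997; May 16, 1997 is 4 days before the earliest permitted date.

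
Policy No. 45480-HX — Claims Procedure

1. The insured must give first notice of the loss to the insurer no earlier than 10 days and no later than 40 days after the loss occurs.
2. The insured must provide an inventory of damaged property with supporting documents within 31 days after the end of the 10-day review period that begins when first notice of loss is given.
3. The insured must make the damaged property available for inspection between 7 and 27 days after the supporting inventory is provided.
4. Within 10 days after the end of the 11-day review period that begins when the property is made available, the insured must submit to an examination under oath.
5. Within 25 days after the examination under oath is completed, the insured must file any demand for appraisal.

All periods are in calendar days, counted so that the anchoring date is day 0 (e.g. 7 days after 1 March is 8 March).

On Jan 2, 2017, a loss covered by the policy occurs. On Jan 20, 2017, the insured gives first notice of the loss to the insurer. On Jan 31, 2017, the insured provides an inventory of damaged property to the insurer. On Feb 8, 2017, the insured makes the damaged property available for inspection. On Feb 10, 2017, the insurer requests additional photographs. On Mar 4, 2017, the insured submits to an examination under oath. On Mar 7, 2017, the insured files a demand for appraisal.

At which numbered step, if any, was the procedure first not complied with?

Step 4

Step 1: the window is 10–40 days after Jan 2, 2017 (when the loss occurs), so Jan 12, 2017 through Feb 11, 2017; Jan 20, 2017 falls inside that range.
Step 2: 31 days after Jan 30, 2017 (end of the 10-day review period, which began when first notice of loss is given on Jan 20, 2017) is Mar 2, 2017; done Jan 31, 2017 — timely.
Step 3: the window is 7–27 days after Jan 31, 2017 (when the supporting inventory is provided), so Feb 7, 2017 through Feb 27, 2017; Feb 8, 2017 falls inside that range.
Step 4: 10 days after Feb 19, 2017 (end of the 11-day review period, which began when the property is made available on Feb 8, 2017) is Mar 1, 2017; Mar 4, 2017 misses that deadline by 3 days.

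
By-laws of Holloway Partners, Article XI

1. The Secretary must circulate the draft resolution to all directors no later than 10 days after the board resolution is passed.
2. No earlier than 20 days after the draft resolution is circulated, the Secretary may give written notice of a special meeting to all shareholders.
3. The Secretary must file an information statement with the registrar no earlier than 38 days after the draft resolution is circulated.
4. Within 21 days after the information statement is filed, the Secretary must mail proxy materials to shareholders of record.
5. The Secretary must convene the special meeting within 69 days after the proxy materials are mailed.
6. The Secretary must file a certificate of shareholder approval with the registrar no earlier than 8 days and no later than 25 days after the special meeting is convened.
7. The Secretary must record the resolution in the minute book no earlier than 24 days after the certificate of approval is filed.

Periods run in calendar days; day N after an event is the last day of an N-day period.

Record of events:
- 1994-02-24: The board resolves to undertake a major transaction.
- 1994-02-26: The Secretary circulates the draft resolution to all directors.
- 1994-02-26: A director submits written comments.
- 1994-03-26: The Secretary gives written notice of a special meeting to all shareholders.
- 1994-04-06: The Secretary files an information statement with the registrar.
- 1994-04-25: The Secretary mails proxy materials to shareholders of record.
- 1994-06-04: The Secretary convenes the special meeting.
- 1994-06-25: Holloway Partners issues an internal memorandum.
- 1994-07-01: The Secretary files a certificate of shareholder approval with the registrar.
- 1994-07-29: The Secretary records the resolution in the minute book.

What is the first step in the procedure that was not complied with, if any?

Step 6

Step 1: 10 days after 1994-02-24 (when the board resolution is passed) is 1994-03-06; done 1994-02-26 — timely.
Step 2: the earliest permitted date is 20 days after 1994-02-26 (when the draft resolution is circulated), i.e. 1994-03-18; done 1994-03-26, after the minimum wait.
Step 3: the earliest permitted date is 38 days after 1994-02-26 (when the draft resolution is circulated), i.e. 1994-04-05; done 1994-04-06 — permitted.
Step 4: 21 days after 1994-04-06 (when the information statement is filed) is 1994-04-27; completed 1994-04-25, before the deadline.
Step 5: 69 days after 1994-04-25 (when the proxy materials are mailed) is 1994-07-03; completed 1994-06-04, before the deadline.
Step 6: the window is 8–25 days after 1994-06-04 (when the special meeting is convened), so 1994-06-12 through 1994-06-29; 1994-07-01 is 2 days past the end of the window.
The analysis stops there.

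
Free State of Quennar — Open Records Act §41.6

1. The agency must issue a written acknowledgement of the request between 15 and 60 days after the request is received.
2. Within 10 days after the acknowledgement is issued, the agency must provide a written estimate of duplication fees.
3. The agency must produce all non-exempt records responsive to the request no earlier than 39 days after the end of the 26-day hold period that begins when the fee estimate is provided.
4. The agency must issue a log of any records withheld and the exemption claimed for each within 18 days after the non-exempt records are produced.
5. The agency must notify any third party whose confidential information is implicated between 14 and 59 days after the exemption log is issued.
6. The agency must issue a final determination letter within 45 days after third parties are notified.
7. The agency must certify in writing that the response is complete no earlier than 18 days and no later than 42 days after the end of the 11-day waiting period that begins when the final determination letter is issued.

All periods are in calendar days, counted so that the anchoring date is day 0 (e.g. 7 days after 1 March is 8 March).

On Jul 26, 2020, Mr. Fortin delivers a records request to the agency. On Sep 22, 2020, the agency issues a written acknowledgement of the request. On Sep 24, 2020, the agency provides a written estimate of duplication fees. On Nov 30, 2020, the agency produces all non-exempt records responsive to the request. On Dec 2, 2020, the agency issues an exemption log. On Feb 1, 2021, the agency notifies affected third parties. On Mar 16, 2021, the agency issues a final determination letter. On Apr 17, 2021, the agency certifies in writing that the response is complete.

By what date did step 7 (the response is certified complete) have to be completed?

May 8, 2021

The final determination letter is issued on Mar 16, 2021; the 11-day waiting period therefore ends Mar 27, 2021, and step 7 runs from that date. The window is 18–42 days after Mar 27, 2021; it closes on May 8, 2021.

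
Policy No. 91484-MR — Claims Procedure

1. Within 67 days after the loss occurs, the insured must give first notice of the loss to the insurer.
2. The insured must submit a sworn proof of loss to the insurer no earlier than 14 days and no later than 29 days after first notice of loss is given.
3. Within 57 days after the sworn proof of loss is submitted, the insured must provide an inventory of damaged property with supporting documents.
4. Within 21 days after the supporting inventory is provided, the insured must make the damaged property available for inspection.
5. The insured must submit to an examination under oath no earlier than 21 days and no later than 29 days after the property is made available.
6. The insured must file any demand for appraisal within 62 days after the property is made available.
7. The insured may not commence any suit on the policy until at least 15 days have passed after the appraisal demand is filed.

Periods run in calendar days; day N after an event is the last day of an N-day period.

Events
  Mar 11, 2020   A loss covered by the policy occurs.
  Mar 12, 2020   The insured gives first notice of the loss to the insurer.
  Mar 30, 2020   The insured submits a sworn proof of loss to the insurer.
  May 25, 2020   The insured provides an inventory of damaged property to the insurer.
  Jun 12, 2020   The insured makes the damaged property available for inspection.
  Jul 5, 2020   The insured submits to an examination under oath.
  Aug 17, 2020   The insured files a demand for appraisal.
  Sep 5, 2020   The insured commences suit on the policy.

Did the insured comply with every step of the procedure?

No

Step 1 — counting 67 days from Mar 11, 2020 (when the loss occurs) gives a deadline of May 17, 2020; completed Mar 12, 2020, before the deadline.
Step 2 — 14 and 29 days from Mar 12, 2020 (when first notice of loss is given) are Mar 26, 2020 and Apr 10, 2020 respectively; Mar 30, 2020 falls inside that range.
Step 3 — counting 57 days from Mar 30, 2020 (when the sworn proof of loss is submitted) gives a deadline of May 26, 2020; May 25, 2020 is within that limit.
Step 4 — counting 21 days from May 25, 2020 (when the supporting inventory is provided) gives a deadline of Jun 15, 2020; Jun 12, 2020 is within that limit.
Step 5 — 21 and 29 days from Jun 12, 2020 (when the property is made available) are Jul 3, 2020 and Jul 11, 2020 respectively; Jul 5, 2020 falls inside that range.
Step 6 — counting 62 days from Jun 12, 2020 (when the property is made available) gives a deadline of Aug 13, 2020; not done until Aug 17, 2020, 4 days after the deadline.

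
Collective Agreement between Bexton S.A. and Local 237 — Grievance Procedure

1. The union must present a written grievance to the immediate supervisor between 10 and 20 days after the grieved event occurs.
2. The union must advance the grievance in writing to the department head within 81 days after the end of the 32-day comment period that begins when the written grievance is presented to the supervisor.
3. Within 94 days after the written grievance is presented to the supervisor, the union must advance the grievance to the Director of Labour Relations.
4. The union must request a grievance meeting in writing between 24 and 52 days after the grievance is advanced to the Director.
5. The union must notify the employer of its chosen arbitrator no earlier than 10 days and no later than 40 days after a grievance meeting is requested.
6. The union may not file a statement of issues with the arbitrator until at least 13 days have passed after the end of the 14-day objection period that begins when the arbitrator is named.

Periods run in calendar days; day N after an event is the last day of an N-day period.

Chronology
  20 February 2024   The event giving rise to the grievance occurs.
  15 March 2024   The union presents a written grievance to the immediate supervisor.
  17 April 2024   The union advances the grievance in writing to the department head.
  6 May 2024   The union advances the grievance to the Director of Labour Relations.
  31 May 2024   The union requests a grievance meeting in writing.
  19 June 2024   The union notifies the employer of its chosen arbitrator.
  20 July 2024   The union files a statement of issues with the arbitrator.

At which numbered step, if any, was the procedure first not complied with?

Step 1: the window is 10–20 days after 20 February 2024 (when the grieved event occurs), so 1 March 2024 through 11 March 2024; done 15 March 2024 — 4 days after the window closed.
That is the first point of non-compliance.

Step 1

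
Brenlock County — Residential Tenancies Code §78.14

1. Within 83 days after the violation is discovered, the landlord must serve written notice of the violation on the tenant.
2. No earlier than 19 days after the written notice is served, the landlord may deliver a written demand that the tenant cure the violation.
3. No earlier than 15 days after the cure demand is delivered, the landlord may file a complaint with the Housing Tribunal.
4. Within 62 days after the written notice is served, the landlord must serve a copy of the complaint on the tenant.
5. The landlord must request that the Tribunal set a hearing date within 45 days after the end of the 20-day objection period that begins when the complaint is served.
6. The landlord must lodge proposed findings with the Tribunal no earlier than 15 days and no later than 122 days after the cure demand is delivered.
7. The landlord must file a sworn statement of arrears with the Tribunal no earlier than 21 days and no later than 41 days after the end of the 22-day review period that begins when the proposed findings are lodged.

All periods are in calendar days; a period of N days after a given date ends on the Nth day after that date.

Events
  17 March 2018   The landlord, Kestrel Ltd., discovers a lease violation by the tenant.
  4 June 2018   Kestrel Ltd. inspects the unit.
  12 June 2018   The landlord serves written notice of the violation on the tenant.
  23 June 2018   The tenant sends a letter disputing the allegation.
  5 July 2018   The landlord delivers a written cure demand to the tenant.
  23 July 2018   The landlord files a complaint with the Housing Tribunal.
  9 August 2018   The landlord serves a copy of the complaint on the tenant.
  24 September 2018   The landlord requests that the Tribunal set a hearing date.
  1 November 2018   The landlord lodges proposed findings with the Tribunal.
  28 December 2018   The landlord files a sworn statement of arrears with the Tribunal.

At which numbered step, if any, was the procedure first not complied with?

Step 1

Step 1 — counting 83 days from 17 March 2018 (when the violation is discovered) gives a deadline of 8 June 2018; 12 June 2018 misses that deadline by 4 days.
That is the first point of non-compliance.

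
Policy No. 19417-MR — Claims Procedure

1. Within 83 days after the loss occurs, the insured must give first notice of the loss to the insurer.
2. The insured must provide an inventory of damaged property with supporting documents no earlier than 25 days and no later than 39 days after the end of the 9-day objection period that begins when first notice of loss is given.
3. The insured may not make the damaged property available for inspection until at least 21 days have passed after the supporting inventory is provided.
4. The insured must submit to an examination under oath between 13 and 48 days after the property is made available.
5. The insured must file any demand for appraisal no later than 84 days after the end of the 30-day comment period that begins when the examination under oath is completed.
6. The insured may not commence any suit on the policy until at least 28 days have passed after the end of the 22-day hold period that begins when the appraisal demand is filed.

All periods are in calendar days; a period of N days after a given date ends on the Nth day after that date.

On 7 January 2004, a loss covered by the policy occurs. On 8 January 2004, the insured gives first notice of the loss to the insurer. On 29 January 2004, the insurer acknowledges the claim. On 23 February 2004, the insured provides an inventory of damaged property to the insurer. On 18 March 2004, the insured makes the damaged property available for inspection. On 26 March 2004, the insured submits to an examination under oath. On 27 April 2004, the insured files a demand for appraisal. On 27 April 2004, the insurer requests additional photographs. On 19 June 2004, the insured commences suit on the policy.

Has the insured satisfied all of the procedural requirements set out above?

No

Step 1: 83 days after 7 January 2004 (when the loss occurs) is 30 March 2004; completed 8 January 2004, before the deadline.
Step 2: the window is 25–39 days after 17 January 2004 (end of the 9-day objection period, which began when first notice of loss is given on 8 January 2004), so 11 February 2004 through 25 February 2004; done 23 February 2004, which is between those dates.
Step 3: the earliest permitted date is 21 days after 23 February 2004 (when the supporting inventory is provided), i.e. 15 March 2004; 18 March 2004 is on or after that date.
Step 4: the window is 13–48 days after 18 March 2004 (when the property is made available), so 31 March 2004 through 5 May 2004; 26 March 2004 is 5 days too early.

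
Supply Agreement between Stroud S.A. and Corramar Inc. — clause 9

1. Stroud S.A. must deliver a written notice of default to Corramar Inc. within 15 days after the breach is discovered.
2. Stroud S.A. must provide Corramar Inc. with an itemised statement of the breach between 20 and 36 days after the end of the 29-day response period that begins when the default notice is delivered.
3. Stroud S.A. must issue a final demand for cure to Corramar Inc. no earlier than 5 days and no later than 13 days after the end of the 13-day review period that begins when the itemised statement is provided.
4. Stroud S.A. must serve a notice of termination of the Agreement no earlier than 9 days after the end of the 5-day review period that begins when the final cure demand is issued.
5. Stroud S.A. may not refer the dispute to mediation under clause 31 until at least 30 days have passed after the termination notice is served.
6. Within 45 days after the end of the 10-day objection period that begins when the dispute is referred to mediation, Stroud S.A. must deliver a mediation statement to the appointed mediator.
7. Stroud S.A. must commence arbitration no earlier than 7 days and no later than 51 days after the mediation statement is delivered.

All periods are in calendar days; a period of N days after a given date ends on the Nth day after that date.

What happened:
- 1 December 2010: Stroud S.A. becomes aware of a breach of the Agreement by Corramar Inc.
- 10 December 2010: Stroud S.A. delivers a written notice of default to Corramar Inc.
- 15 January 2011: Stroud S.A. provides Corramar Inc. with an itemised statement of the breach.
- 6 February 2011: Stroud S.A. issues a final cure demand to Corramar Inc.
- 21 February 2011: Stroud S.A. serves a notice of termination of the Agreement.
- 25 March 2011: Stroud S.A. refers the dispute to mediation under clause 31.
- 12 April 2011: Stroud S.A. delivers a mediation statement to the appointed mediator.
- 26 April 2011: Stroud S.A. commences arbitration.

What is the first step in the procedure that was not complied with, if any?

Step 1 — counting 15 days from 1 December 2010 (when the breach is discovered) gives a deadline of 16 December 2010; completed 10 December 2010, before the deadline.
Step 2 — 20 and 36 days from 8 January 2011 (end of the 29-day response period, which began when the default notice is delivered on 10 December 2010) are 28 January 2011 and 13 February 2011 respectively; 15 January 2011 is 13 days too early.

Step 2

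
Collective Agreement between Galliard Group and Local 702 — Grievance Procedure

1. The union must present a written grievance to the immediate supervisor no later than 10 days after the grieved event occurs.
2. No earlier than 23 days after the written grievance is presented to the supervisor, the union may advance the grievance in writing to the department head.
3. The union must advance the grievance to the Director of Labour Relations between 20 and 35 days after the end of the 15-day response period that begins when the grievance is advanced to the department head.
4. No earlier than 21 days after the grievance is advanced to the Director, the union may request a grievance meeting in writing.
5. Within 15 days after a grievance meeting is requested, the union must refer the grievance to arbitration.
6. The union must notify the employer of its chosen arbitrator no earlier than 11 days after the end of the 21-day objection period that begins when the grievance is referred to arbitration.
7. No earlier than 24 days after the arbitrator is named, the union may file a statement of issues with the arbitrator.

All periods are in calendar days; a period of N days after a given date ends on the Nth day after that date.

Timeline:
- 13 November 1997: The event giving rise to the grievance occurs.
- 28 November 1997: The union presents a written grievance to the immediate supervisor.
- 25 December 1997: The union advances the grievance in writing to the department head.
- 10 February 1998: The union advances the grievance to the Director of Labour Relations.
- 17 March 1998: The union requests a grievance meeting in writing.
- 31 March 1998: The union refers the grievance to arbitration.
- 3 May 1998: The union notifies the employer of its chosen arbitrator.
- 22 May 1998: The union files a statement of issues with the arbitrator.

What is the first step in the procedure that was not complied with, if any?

Step 1

Step 1 — counting 10 days from 13 November 1997 (when the grieved event occurs) gives a deadline of 23 November 1997; done 28 November 1997 — 5 days late.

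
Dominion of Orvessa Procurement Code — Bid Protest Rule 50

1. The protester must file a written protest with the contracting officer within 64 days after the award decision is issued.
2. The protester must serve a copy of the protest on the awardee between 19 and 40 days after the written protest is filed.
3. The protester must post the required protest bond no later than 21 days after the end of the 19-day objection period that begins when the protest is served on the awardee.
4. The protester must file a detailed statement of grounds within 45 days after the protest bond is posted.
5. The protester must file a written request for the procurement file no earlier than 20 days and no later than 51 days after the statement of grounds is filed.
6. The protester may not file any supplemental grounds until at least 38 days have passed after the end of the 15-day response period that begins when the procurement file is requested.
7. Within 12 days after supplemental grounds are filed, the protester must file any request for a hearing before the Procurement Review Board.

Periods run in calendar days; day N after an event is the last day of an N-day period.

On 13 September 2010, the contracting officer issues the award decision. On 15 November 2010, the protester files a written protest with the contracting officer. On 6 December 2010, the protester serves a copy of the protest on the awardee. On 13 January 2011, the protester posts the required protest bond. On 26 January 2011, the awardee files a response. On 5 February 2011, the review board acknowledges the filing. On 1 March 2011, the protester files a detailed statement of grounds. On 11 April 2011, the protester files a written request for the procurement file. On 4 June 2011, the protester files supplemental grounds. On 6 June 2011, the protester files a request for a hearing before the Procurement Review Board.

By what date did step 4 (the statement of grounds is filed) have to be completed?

27 February 2011

Step 4 runs from 13 January 2011, when the protest bond is posted. 45 days after 13 January 2011 is 27 February 2011.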